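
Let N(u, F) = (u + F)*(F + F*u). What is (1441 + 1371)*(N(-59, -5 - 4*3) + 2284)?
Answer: -204297424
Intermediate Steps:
N(u, F) = (F + u)*(F + F*u)
(1441 + 1371)*(N(-59, -5 - 4*3) + 2284) = (1441 + 1371)*((-5 - 4*3)*((-5 - 4*3) - 59 + (-59)**2 + (-5 - 4*3)*(-59)) + 2284) = 2812*((-5 - 12)*((-5 - 12) - 59 + 3481 + (-5 - 12)*(-59)) + 2284) = 2812*(-17*(-17 - 59 + 3481 - 17*(-59)) + 2284) = 2812*(-17*(-17 - 59 + 3481 + 1003) + 2284) = 2812*(-17*4408 + 2284) = 2812*(-74936 + 2284) = 2812*(-72652) = -204297424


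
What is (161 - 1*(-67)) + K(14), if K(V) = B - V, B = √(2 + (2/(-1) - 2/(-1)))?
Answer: 214 + √2 ≈ 215.41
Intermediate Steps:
B = √2 (B = √(2 + (2*(-1) - 2*(-1))) = √(2 + (-2 + 2)) = √(2 + 0) = √2 ≈ 1.4142)
K(V) = √2 - V
(161 - 1*(-67)) + K(14) = (161 - 1*(-67)) + (√2 - 1*14) = (161 + 67) + (√2 - 14) = 228 + (-14 + √2) = 214 + √2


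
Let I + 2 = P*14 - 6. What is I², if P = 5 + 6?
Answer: 21316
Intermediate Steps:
P = 11
I = 146 (I = -2 + (11*14 - 6) = -2 + (154 - 6) = -2 + 148 = 146)
I² = 146² = 21316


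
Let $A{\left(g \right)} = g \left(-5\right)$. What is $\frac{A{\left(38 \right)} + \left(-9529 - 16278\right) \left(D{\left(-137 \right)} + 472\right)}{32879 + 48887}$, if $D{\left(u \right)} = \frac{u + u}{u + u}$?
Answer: $- \frac{12206901}{81766} \approx -149.29$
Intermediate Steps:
$D{\left(u \right)} = 1$ ($D{\left(u \right)} = \frac{2 u}{2 u} = 2 u \frac{1}{2 u} = 1$)
$A{\left(g \right)} = - 5 g$
$\frac{A{\left(38 \right)} + \left(-9529 - 16278\right) \left(D{\left(-137 \right)} + 472\right)}{32879 + 48887} = \frac{\left(-5\right) 38 + \left(-9529 - 16278\right) \left(1 + 472\right)}{32879 + 48887} = \frac{-190 - 12206711}{81766} = \left(-190 - 12206711\right) \frac{1}{81766} = \left(-12206901\right) \frac{1}{81766} = - \frac{12206901}{81766}$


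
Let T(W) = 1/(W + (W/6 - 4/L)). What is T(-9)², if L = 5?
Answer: 100/12769 ≈ 0.0078315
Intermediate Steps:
T(W) = 1/(-⅘ + 7*W/6) (T(W) = 1/(W + (W/6 - 4/5)) = 1/(W + (W*(⅙) - 4*⅕)) = 1/(W + (W/6 - ⅘)) = 1/(W + (-⅘ + W/6)) = 1/(-⅘ + 7*W/6))
T(-9)² = (30/(-24 + 35*(-9)))² = (30/(-24 - 315))² = (30/(-339))² = (30*(-1/339))² = (-10/113)² = 100/12769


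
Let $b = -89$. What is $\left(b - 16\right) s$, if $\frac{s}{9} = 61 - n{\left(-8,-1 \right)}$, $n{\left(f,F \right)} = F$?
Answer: $-58590$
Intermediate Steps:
$s = 558$ ($s = 9 \left(61 - -1\right) = 9 \left(61 + 1\right) = 9 \cdot 62 = 558$)
$\left(b - 16\right) s = \left(-89 - 16\right) 558 = \left(-105\right) 558 = -58590$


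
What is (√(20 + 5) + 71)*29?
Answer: 2204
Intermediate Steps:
(√(20 + 5) + 71)*29 = (√25 + 71)*29 = (5 + 71)*29 = 76*29 = 2204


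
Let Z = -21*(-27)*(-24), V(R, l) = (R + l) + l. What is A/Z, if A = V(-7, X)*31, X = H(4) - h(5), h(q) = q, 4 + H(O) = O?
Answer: 527/13608 ≈ 0.038727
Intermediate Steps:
H(O) = -4 + O
X = -5 (X = (-4 + 4) - 1*5 = 0 - 5 = -5)
V(R, l) = R + 2*l
A = -527 (A = (-7 + 2*(-5))*31 = (-7 - 10)*31 = -17*31 = -527)
Z = -13608 (Z = 567*(-24) = -13608)
A/Z = -527/(-13608) = -527*(-1/13608) = 527/13608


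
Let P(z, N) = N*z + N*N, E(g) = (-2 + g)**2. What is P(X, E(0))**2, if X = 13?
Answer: 4624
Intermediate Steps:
P(z, N) = N**2 + N*z (P(z, N) = N*z + N**2 = N**2 + N*z)
P(X, E(0))**2 = ((-2 + 0)**2*((-2 + 0)**2 + 13))**2 = ((-2)**2*((-2)**2 + 13))**2 = (4*(4 + 13))**2 = (4*17)**2 = 68**2 = 4624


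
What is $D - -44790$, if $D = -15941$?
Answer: $28849$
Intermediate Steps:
$D - -44790 = -15941 - -44790 = -15941 + 44790 = 28849$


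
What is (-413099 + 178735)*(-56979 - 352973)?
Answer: 96077990528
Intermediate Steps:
(-413099 + 178735)*(-56979 - 352973) = -234364*(-409952) = 96077990528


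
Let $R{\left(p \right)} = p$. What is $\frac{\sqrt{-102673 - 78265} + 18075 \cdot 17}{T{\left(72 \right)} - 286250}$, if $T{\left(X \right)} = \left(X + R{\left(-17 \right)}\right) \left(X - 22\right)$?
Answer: $- \frac{4097}{3780} - \frac{i \sqrt{180938}}{283500} \approx -1.0839 - 0.0015004 i$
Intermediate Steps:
$T{\left(X \right)} = \left(-22 + X\right) \left(-17 + X\right)$ ($T{\left(X \right)} = \left(X - 17\right) \left(X - 22\right) = \left(-17 + X\right) \left(-22 + X\right) = \left(-22 + X\right) \left(-17 + X\right)$)
$\frac{\sqrt{-102673 - 78265} + 18075 \cdot 17}{T{\left(72 \right)} - 286250} = \frac{\sqrt{-102673 - 78265} + 18075 \cdot 17}{\left(374 + 72^{2} - 2808\right) - 286250} = \frac{\sqrt{-180938} + 307275}{\left(374 + 5184 - 2808\right) - 286250} = \frac{i \sqrt{180938} + 307275}{2750 - 286250} = \frac{307275 + i \sqrt{180938}}{-283500} = \left(307275 + i \sqrt{180938}\right) \left(- \frac{1}{283500}\right) = - \frac{4097}{3780} - \frac{i \sqrt{180938}}{283500}$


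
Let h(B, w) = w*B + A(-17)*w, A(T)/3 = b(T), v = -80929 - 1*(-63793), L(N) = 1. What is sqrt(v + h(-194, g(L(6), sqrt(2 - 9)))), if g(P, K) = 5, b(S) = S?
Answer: I*sqrt(18361) ≈ 135.5*I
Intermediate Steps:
v = -17136 (v = -80929 + 63793 = -17136)
A(T) = 3*T
h(B, w) = -51*w + B*w (h(B, w) = w*B + (3*(-17))*w = B*w - 51*w = -51*w + B*w)
sqrt(v + h(-194, g(L(6), sqrt(2 - 9)))) = sqrt(-17136 + 5*(-51 - 194)) = sqrt(-17136 + 5*(-245)) = sqrt(-17136 - 1225) = sqrt(-18361) = I*sqrt(18361)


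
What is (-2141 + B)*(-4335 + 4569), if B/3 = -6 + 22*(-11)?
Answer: -675090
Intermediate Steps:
B = -744 (B = 3*(-6 + 22*(-11)) = 3*(-6 - 242) = 3*(-248) = -744)
(-2141 + B)*(-4335 + 4569) = (-2141 - 744)*(-4335 + 4569) = -2885*234 = -675090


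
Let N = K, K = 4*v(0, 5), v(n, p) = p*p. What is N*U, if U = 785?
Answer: 78500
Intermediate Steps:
v(n, p) = p**2
K = 100 (K = 4*5**2 = 4*25 = 100)
N = 100
N*U = 100*785 = 78500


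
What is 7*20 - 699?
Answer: -559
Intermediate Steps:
7*20 - 699 = 140 - 699 = -559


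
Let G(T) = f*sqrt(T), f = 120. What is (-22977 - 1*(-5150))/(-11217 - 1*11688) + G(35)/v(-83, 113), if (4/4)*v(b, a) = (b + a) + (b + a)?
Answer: 17827/22905 + 2*sqrt(35) ≈ 12.610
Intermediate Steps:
v(b, a) = 2*a + 2*b (v(b, a) = (b + a) + (b + a) = (a + b) + (a + b) = 2*a + 2*b)
G(T) = 120*sqrt(T)
(-22977 - 1*(-5150))/(-11217 - 1*11688) + G(35)/v(-83, 113) = (-22977 - 1*(-5150))/(-11217 - 1*11688) + (120*sqrt(35))/(2*113 + 2*(-83)) = (-22977 + 5150)/(-11217 - 11688) + (120*sqrt(35))/(226 - 166) = -17827/(-22905) + (120*sqrt(35))/60 = -17827*(-1/22905) + (120*sqrt(35))*(1/60) = 17827/22905 + 2*sqrt(35)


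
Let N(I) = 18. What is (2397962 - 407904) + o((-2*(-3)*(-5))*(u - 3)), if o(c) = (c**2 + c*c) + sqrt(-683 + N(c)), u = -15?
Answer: 2573258 + I*sqrt(665) ≈ 2.5733e+6 + 25.788*I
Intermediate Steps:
o(c) = 2*c**2 + I*sqrt(665) (o(c) = (c**2 + c*c) + sqrt(-683 + 18) = (c**2 + c**2) + sqrt(-665) = 2*c**2 + I*sqrt(665))
(2397962 - 407904) + o((-2*(-3)*(-5))*(u - 3)) = (2397962 - 407904) + (2*((-2*(-3)*(-5))*(-15 - 3))**2 + I*sqrt(665)) = 1990058 + (2*((6*(-5))*(-18))**2 + I*sqrt(665)) = 1990058 + (2*(-30*(-18))**2 + I*sqrt(665)) = 1990058 + (2*540**2 + I*sqrt(665)) = 1990058 + (2*291600 + I*sqrt(665)) = 1990058 + (583200 + I*sqrt(665)) = 2573258 + I*sqrt(665)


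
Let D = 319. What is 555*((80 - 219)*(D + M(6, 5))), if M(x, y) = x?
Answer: -25072125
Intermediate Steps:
555*((80 - 219)*(D + M(6, 5))) = 555*((80 - 219)*(319 + 6)) = 555*(-139*325) = 555*(-45175) = -25072125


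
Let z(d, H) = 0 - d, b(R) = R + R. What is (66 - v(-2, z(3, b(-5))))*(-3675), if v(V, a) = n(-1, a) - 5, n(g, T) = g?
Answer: -264600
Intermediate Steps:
b(R) = 2*R
z(d, H) = -d
v(V, a) = -6 (v(V, a) = -1 - 5 = -6)
(66 - v(-2, z(3, b(-5))))*(-3675) = (66 - 1*(-6))*(-3675) = (66 + 6)*(-3675) = 72*(-3675) = -264600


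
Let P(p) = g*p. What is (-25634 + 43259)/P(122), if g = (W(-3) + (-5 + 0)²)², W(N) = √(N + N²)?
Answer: 11121375/46745642 - 440625*√6/23372821 ≈ 0.19173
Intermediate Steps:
g = (25 + √6)² (g = (√(-3*(1 - 3)) + (-5 + 0)²)² = (√(-3*(-2)) + (-5)²)² = (√6 + 25)² = (25 + √6)² ≈ 753.47)
P(p) = p*(25 + √6)² (P(p) = (25 + √6)²*p = p*(25 + √6)²)
(-25634 + 43259)/P(122) = (-25634 + 43259)/((122*(25 + √6)²)) = 17625*(1/(122*(25 + √6)²)) = 17625/(122*(25 + √6)²)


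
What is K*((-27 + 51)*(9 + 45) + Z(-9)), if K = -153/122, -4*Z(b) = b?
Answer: -794529/488 ≈ -1628.1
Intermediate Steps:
Z(b) = -b/4
K = -153/122 (K = -153*1/122 = -153/122 ≈ -1.2541)
K*((-27 + 51)*(9 + 45) + Z(-9)) = -153*((-27 + 51)*(9 + 45) - ¼*(-9))/122 = -153*(24*54 + 9/4)/122 = -153*(1296 + 9/4)/122 = -153/122*5193/4 = -794529/488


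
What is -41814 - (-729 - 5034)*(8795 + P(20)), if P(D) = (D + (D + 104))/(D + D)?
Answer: 253322589/5 ≈ 5.0665e+7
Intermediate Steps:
P(D) = (104 + 2*D)/(2*D) (P(D) = (D + (104 + D))/((2*D)) = (104 + 2*D)*(1/(2*D)) = (104 + 2*D)/(2*D))
-41814 - (-729 - 5034)*(8795 + P(20)) = -41814 - (-729 - 5034)*(8795 + (52 + 20)/20) = -41814 - (-5763)*(8795 + (1/20)*72) = -41814 - (-5763)*(8795 + 18/5) = -41814 - (-5763)*43993/5 = -41814 - 1*(-253531659/5) = -41814 + 253531659/5 = 253322589/5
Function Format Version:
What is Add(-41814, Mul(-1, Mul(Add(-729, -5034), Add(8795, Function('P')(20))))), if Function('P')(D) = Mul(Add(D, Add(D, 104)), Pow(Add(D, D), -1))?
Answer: Rational(253322589, 5) ≈ 5.0665e+7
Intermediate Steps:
Function('P')(D) = Mul(Rational(1, 2), Pow(D, -1), Add(104, Mul(2, D))) (Function('P')(D) = Mul(Add(D, Add(104, D)), Pow(Mul(2, D), -1)) = Mul(Add(104, Mul(2, D)), Mul(Rational(1, 2), Pow(D, -1))) = Mul(Rational(1, 2), Pow(D, -1), Add(104, Mul(2, D))))
Add(-41814, Mul(-1, Mul(Add(-729, -5034), Add(8795, Function('P')(20))))) = Add(-41814, Mul(-1, Mul(Add(-729, -5034), Add(8795, Mul(Pow(20, -1), Add(52, 20)))))) = Add(-41814, Mul(-1, Mul(-5763, Add(8795, Mul(Rational(1, 20), 72))))) = Add(-41814, Mul(-1, Mul(-5763, Add(8795, Rational(18, 5))))) = Add(-41814, Mul(-1, Mul(-5763, Rational(43993, 5)))) = Add(-41814, Mul(-1, Rational(-253531659, 5))) = Add(-41814, Rational(253531659, 5)) = Rational(253322589, 5)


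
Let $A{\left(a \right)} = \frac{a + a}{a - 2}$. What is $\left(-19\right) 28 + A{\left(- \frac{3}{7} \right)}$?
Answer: $- \frac{9038}{17} \approx -531.65$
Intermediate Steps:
$A{\left(a \right)} = \frac{2 a}{-2 + a}$
$\left(-19\right) 28 + A{\left(- \frac{3}{7} \right)} = \left(-19\right) 28 + \frac{2 \left(- \frac{3}{7}\right)}{-2 - \frac{3}{7}} = -532 + \frac{2 \left(\left(-3\right) \frac{1}{7}\right)}{-2 - \frac{3}{7}} = -532 + 2 \left(- \frac{3}{7}\right) \frac{1}{-2 - \frac{3}{7}} = -532 + 2 \left(- \frac{3}{7}\right) \frac{1}{- \frac{17}{7}} = -532 + 2 \left(- \frac{3}{7}\right) \left(- \frac{7}{17}\right) = -532 + \frac{6}{17} = - \frac{9038}{17}$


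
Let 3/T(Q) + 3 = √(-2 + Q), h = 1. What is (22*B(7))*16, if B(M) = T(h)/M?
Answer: -1584/35 - 528*I/35 ≈ -45.257 - 15.086*I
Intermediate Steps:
T(Q) = 3/(-3 + √(-2 + Q))
B(M) = 3*(-3 - I)/(10*M) (B(M) = (3/(-3 + √(-2 + 1)))/M = (3/(-3 + √(-1)))/M = (3/(-3 + I))/M = (3*((-3 - I)/10))/M = (3*(-3 - I)/10)/M = 3*(-3 - I)/(10*M))
(22*B(7))*16 = (22*((3/10)*(-3 - I)/7))*16 = (22*((3/10)*(⅐)*(-3 - I)))*16 = (22*(-9/70 - 3*I/70))*16 = (-99/35 - 33*I/35)*16 = -1584/35 - 528*I/35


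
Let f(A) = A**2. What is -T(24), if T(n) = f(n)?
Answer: -576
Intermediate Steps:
T(n) = n**2
-T(24) = -1*24**2 = -1*576 = -576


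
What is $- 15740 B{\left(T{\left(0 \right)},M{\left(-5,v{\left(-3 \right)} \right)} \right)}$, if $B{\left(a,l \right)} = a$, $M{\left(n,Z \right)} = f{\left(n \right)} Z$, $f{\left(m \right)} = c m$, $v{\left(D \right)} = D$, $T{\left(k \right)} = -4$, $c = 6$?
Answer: $62960$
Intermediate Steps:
$f{\left(m \right)} = 6 m$
$M{\left(n,Z \right)} = 6 Z n$ ($M{\left(n,Z \right)} = 6 n Z = 6 Z n$)
$- 15740 B{\left(T{\left(0 \right)},M{\left(-5,v{\left(-3 \right)} \right)} \right)} = \left(-15740\right) \left(-4\right) = 62960$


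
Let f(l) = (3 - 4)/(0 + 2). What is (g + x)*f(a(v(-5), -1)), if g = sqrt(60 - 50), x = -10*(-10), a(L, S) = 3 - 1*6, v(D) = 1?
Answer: -50 - sqrt(10)/2 ≈ -51.581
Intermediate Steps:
a(L, S) = -3 (a(L, S) = 3 - 6 = -3)
f(l) = -1/2
x = 100
g = sqrt(10) ≈ 3.1623
(g + x)*f(a(v(-5), -1)) = (sqrt(10) + 100)*(-1/2) = (100 + sqrt(10))*(-1/2) = -50 - sqrt(10)/2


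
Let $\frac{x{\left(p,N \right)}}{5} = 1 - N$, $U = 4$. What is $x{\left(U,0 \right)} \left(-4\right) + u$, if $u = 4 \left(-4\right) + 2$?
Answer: $-34$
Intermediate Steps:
$x{\left(p,N \right)} = 5 - 5 N$ ($x{\left(p,N \right)} = 5 \left(1 - N\right) = 5 - 5 N$)
$u = -14$ ($u = -16 + 2 = -14$)
$x{\left(U,0 \right)} \left(-4\right) + u = \left(5 - 0\right) \left(-4\right) - 14 = \left(5 + 0\right) \left(-4\right) - 14 = 5 \left(-4\right) - 14 = -20 - 14 = -34$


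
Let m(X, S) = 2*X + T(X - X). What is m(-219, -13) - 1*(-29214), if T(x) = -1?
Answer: 28775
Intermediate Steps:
m(X, S) = -1 + 2*X (m(X, S) = 2*X - 1 = -1 + 2*X)
m(-219, -13) - 1*(-29214) = (-1 + 2*(-219)) - 1*(-29214) = (-1 - 438) + 29214 = -439 + 29214 = 28775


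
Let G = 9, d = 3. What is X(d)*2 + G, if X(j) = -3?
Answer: 3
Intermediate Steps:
X(d)*2 + G = -3*2 + 9 = -6 + 9 = 3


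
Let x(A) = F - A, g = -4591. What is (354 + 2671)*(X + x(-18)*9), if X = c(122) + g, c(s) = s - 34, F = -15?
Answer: -13539900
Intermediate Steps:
x(A) = -15 - A
c(s) = -34 + s
X = -4503 (X = (-34 + 122) - 4591 = 88 - 4591 = -4503)
(354 + 2671)*(X + x(-18)*9) = (354 + 2671)*(-4503 + (-15 - 1*(-18))*9) = 3025*(-4503 + (-15 + 18)*9) = 3025*(-4503 + 3*9) = 3025*(-4503 + 27) = 3025*(-4476) = -13539900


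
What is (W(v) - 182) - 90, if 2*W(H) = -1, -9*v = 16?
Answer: -545/2 ≈ -272.50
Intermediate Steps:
v = -16/9 (v = -1/9*16 = -16/9 ≈ -1.7778)
W(H) = -1/2 (W(H) = (1/2)*(-1) = -1/2)
(W(v) - 182) - 90 = (-1/2 - 182) - 90 = -365/2 - 90 = -545/2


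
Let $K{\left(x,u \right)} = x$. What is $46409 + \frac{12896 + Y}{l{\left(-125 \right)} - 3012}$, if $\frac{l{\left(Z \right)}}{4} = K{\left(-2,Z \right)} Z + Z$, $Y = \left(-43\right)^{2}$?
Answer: $\frac{116564663}{2512} \approx 46403.0$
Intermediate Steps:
$Y = 1849$
$l{\left(Z \right)} = - 4 Z$ ($l{\left(Z \right)} = 4 \left(- 2 Z + Z\right) = 4 \left(- Z\right) = - 4 Z$)
$46409 + \frac{12896 + Y}{l{\left(-125 \right)} - 3012} = 46409 + \frac{12896 + 1849}{\left(-4\right) \left(-125\right) - 3012} = 46409 + \frac{14745}{500 - 3012} = 46409 + \frac{14745}{-2512} = 46409 + 14745 \left(- \frac{1}{2512}\right) = 46409 - \frac{14745}{2512} = \frac{116564663}{2512}$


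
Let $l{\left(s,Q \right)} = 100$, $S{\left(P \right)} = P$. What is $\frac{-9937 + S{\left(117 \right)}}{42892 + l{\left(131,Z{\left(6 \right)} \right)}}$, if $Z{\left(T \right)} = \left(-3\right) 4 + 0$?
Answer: $- \frac{2455}{10748} \approx -0.22841$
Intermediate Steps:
$Z{\left(T \right)} = -12$ ($Z{\left(T \right)} = -12 + 0 = -12$)
$\frac{-9937 + S{\left(117 \right)}}{42892 + l{\left(131,Z{\left(6 \right)} \right)}} = \frac{-9937 + 117}{42892 + 100} = - \frac{9820}{42992} = \left(-9820\right) \frac{1}{42992} = - \frac{2455}{10748}$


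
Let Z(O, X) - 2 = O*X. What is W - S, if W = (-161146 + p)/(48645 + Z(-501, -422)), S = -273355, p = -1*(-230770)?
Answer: 71091231119/260069 ≈ 2.7336e+5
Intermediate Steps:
Z(O, X) = 2 + O*X
p = 230770
W = 69624/260069 (W = (-161146 + 230770)/(48645 + (2 - 501*(-422))) = 69624/(48645 + (2 + 211422)) = 69624/(48645 + 211424) = 69624/260069 ≈ 0.26771)
W - S = 69624/260069 - 1*(-273355) = 69624/260069 + 273355 = 71091231119/260069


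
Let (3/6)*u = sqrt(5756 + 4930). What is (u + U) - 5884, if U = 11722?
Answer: 5838 + 2*sqrt(10686) ≈ 6044.8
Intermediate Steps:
u = 2*sqrt(10686) (u = 2*sqrt(5756 + 4930) = 2*sqrt(10686) ≈ 206.75)
(u + U) - 5884 = (2*sqrt(10686) + 11722) - 5884 = (11722 + 2*sqrt(10686)) - 5884 = 5838 + 2*sqrt(10686)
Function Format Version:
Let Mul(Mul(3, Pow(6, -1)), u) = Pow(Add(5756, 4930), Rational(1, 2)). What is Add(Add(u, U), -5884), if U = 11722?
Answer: Add(5838, Mul(2, Pow(10686, Rational(1, 2)))) ≈ 6044.8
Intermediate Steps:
u = Mul(2, Pow(10686, Rational(1, 2))) (u = Mul(2, Pow(Add(5756, 4930), Rational(1, 2))) = Mul(2, Pow(10686, Rational(1, 2))) ≈ 206.75)
Add(Add(u, U), -5884) = Add(Add(Mul(2, Pow(10686, Rational(1, 2))), 11722), -5884) = Add(Add(11722, Mul(2, Pow(10686, Rational(1, 2)))), -5884) = Add(5838, Mul(2, Pow(10686, Rational(1, 2))))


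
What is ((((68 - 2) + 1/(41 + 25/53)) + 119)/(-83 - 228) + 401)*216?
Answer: 29560474260/341789 ≈ 86488.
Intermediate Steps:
((((68 - 2) + 1/(41 + 25/53)) + 119)/(-83 - 228) + 401)*216 = (((66 + 1/(41 + 25*(1/53))) + 119)/(-311) + 401)*216 = (((66 + 1/(41 + 25/53)) + 119)*(-1/311) + 401)*216 = (((66 + 1/(2198/53)) + 119)*(-1/311) + 401)*216 = (((66 + 53/2198) + 119)*(-1/311) + 401)*216 = ((145121/2198 + 119)*(-1/311) + 401)*216 = ((406683/2198)*(-1/311) + 401)*216 = (-406683/683578 + 401)*216 = (273708095/683578)*216 = 29560474260/341789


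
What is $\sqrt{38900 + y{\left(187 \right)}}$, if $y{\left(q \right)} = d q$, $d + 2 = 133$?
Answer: $\sqrt{63397} \approx 251.79$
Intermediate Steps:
$d = 131$ ($d = -2 + 133 = 131$)
$y{\left(q \right)} = 131 q$
$\sqrt{38900 + y{\left(187 \right)}} = \sqrt{38900 + 131 \cdot 187} = \sqrt{38900 + 24497} = \sqrt{63397}$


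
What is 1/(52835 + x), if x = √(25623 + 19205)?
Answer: 52835/2791492397 - 2*√11207/2791492397 ≈ 1.8851e-5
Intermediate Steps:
x = 2*√11207 (x = √44828 = 2*√11207 ≈ 211.73)
1/(52835 + x) = 1/(52835 + 2*√11207)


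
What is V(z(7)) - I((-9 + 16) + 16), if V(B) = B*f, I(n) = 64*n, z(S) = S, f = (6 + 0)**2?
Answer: -1220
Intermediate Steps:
f = 36 (f = 6**2 = 36)
V(B) = 36*B (V(B) = B*36 = 36*B)
V(z(7)) - I((-9 + 16) + 16) = 36*7 - 64*((-9 + 16) + 16) = 252 - 64*(7 + 16) = 252 - 64*23 = 252 - 1*1472 = 252 - 1472 = -1220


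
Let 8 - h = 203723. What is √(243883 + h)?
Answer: 2*√10042 ≈ 200.42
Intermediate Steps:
h = -203715 (h = 8 - 1*203723 = 8 - 203723 = -203715)
√(243883 + h) = √(243883 - 203715) = √40168 = 2*√10042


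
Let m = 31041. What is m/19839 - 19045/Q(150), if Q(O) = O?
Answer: -24878507/198390 ≈ -125.40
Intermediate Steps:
m/19839 - 19045/Q(150) = 31041/19839 - 19045/150 = 31041*(1/19839) - 19045*1/150 = 10347/6613 - 3809/30 = -24878507/198390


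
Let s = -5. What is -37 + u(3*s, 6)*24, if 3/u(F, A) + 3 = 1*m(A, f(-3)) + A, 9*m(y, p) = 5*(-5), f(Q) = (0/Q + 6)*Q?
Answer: 287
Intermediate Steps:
f(Q) = 6*Q (f(Q) = (0 + 6)*Q = 6*Q)
m(y, p) = -25/9 (m(y, p) = (5*(-5))/9 = (⅑)*(-25) = -25/9)
u(F, A) = 3/(-52/9 + A) (u(F, A) = 3/(-3 + (1*(-25/9) + A)) = 3/(-3 + (-25/9 + A)) = 3/(-52/9 + A))
-37 + u(3*s, 6)*24 = -37 + (27/(-52 + 9*6))*24 = -37 + (27/(-52 + 54))*24 = -37 + (27/2)*24 = -37 + 324 = 287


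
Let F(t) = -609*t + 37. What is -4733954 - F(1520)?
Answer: -3808311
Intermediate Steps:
F(t) = 37 - 609*t
-4733954 - F(1520) = -4733954 - (37 - 609*1520) = -4733954 - (37 - 925680) = -4733954 - 1*(-925643) = -4733954 + 925643 = -3808311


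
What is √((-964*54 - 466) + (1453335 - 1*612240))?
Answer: √788573 ≈ 888.02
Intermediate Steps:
√((-964*54 - 466) + (1453335 - 1*612240)) = √((-52056 - 466) + (1453335 - 612240)) = √(-52522 + 841095) = √788573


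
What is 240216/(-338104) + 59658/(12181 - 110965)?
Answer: -914585537/695818032 ≈ -1.3144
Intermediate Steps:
240216/(-338104) + 59658/(12181 - 110965) = 240216*(-1/338104) + 59658/(-98784) = -30027/42263 + 59658*(-1/98784) = -30027/42263 - 9943/16464 = -914585537/695818032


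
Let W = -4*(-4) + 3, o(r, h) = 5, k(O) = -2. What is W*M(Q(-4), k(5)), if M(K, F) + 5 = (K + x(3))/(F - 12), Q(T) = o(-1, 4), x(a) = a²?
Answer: -114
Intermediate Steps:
Q(T) = 5
M(K, F) = -5 + (9 + K)/(-12 + F) (M(K, F) = -5 + (K + 3²)/(F - 12) = -5 + (K + 9)/(-12 + F) = -5 + (9 + K)/(-12 + F))
W = 19 (W = 16 + 3 = 19)
W*M(Q(-4), k(5)) = 19*((69 + 5 - 5*(-2))/(-12 - 2)) = 19*((69 + 5 + 10)/(-14)) = 19*(-1/14*84) = 19*(-6) = -114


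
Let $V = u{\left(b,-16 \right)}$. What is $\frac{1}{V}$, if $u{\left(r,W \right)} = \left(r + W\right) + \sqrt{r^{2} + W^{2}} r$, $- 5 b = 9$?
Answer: $\frac{11125}{326936} - \frac{225 \sqrt{6481}}{326936} \approx -0.021376$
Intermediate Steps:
$b = - \frac{9}{5}$ ($b = \left(- \frac{1}{5}\right) 9 = - \frac{9}{5} \approx -1.8$)
$u{\left(r,W \right)} = W + r + r \sqrt{W^{2} + r^{2}}$ ($u{\left(r,W \right)} = \left(W + r\right) + \sqrt{W^{2} + r^{2}} r = \left(W + r\right) + r \sqrt{W^{2} + r^{2}} = W + r + r \sqrt{W^{2} + r^{2}}$)
$V = - \frac{89}{5} - \frac{9 \sqrt{6481}}{25}$ ($V = -16 - \frac{9}{5} - \frac{9 \sqrt{\left(-16\right)^{2} + \left(- \frac{9}{5}\right)^{2}}}{5} = -16 - \frac{9}{5} - \frac{9 \sqrt{256 + \frac{81}{25}}}{5} = -16 - \frac{9}{5} - \frac{9 \sqrt{\frac{6481}{25}}}{5} = -16 - \frac{9}{5} - \frac{9 \frac{\sqrt{6481}}{5}}{5} = -16 - \frac{9}{5} - \frac{9 \sqrt{6481}}{25} = - \frac{89}{5} - \frac{9 \sqrt{6481}}{25} \approx -46.782$)
$\frac{1}{V} = \frac{1}{- \frac{89}{5} - \frac{9 \sqrt{6481}}{25}}$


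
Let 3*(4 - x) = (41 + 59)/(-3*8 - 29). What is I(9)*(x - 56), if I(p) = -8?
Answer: 65344/159 ≈ 410.97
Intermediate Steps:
x = 736/159 (x = 4 - (41 + 59)/(3*(-3*8 - 29)) = 4 - 100/(3*(-24 - 29)) = 4 - 100/(3*(-53)) = 4 - 100*(-1)/(3*53) = 4 - 1/3*(-100/53) = 4 + 100/159 = 736/159 ≈ 4.6289)
I(9)*(x - 56) = -8*(736/159 - 56) = -8*(-8168/159) = 65344/159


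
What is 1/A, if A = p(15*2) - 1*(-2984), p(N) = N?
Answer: 1/3014 ≈ 0.00033179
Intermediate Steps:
A = 3014 (A = 15*2 - 1*(-2984) = 30 + 2984 = 3014)
1/A = 1/3014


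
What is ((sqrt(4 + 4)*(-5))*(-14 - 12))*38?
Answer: 9880*sqrt(2) ≈ 13972.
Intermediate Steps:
((sqrt(4 + 4)*(-5))*(-14 - 12))*38 = ((sqrt(8)*(-5))*(-26))*38 = (((2*sqrt(2))*(-5))*(-26))*38 = (-10*sqrt(2)*(-26))*38 = (260*sqrt(2))*38 = 9880*sqrt(2)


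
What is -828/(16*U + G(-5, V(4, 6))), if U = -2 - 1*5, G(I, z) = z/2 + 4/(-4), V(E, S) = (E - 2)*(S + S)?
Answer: 828/101 ≈ 8.1980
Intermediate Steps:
V(E, S) = 2*S*(-2 + E) (V(E, S) = (-2 + E)*(2*S) = 2*S*(-2 + E))
G(I, z) = -1 + z/2 (G(I, z) = z*(½) + 4*(-¼) = z/2 - 1 = -1 + z/2)
U = -7 (U = -2 - 5 = -7)
-828/(16*U + G(-5, V(4, 6))) = -828/(16*(-7) + (-1 + (2*6*(-2 + 4))/2)) = -828/(-112 + (-1 + (2*6*2)/2)) = -828/(-112 + (-1 + (½)*24)) = -828/(-112 + (-1 + 12)) = -828/(-112 + 11) = -828/(-101) = -828*(-1/101) = 828/101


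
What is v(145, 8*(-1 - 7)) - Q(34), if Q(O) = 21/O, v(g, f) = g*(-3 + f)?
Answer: -330331/34 ≈ -9715.6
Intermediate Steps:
v(145, 8*(-1 - 7)) - Q(34) = 145*(-3 + 8*(-1 - 7)) - 21/34 = 145*(-3 + 8*(-8)) - 21/34 = 145*(-3 - 64) - 1*21/34 = 145*(-67) - 21/34 = -9715 - 21/34 = -330331/34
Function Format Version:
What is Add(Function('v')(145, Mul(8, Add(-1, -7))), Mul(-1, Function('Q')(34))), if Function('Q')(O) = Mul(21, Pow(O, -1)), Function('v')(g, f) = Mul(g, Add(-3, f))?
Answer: Rational(-330331, 34) ≈ -9715.6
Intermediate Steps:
Add(Function('v')(145, Mul(8, Add(-1, -7))), Mul(-1, Function('Q')(34))) = Add(Mul(145, Add(-3, Mul(8, Add(-1, -7)))), Mul(-1, Mul(21, Pow(34, -1)))) = Add(Mul(145, Add(-3, Mul(8, -8))), Mul(-1, Mul(21, Rational(1, 34)))) = Add(Mul(145, Add(-3, -64)), Mul(-1, Rational(21, 34))) = Add(Mul(145, -67), Rational(-21, 34)) = Add(-9715, Rational(-21, 34)) = Rational(-330331, 34)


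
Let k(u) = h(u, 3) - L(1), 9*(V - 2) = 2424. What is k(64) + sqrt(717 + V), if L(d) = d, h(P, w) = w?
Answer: 2 + sqrt(8895)/3 ≈ 33.438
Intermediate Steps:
V = 814/3 (V = 2 + (1/9)*2424 = 2 + 808/3 = 814/3 ≈ 271.33)
k(u) = 2 (k(u) = 3 - 1*1 = 3 - 1 = 2)
k(64) + sqrt(717 + V) = 2 + sqrt(717 + 814/3) = 2 + sqrt(2965/3) = 2 + sqrt(8895)/3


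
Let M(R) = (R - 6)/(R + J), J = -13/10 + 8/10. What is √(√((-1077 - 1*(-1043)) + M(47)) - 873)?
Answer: √(-7550577 + 186*I*√71610)/93 ≈ 0.097386 + 29.547*I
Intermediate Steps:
J = -½ (J = -13*⅒ + 8*(⅒) = -13/10 + ⅘ = -½ ≈ -0.50000)
M(R) = (-6 + R)/(-½ + R) (M(R) = (R - 6)/(R - ½) = (-6 + R)/(-½ + R))
√(√((-1077 - 1*(-1043)) + M(47)) - 873) = √(√((-1077 - 1*(-1043)) + 2*(-6 + 47)/(-1 + 2*47)) - 873) = √(√((-1077 + 1043) + 2*41/(-1 + 94)) - 873) = √(√(-34 + 2*41/93) - 873) = √(√(-34 + 2*(1/93)*41) - 873) = √(√(-34 + 82/93) - 873) = √(√(-3080/93) - 873) = √(2*I*√71610/93 - 873) = √(-873 + 2*I*√71610/93)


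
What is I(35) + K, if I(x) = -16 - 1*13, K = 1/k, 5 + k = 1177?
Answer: -33987/1172 ≈ -28.999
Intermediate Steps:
k = 1172 (k = -5 + 1177 = 1172)
K = 1/1172 ≈ 0.00085324
I(x) = -29 (I(x) = -16 - 13 = -29)
I(35) + K = -29 + 1/1172 = -33987/1172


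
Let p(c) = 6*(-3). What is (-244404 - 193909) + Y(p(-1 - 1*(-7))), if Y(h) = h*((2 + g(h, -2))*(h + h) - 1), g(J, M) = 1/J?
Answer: -437035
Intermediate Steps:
p(c) = -18
Y(h) = h*(-1 + 2*h*(2 + 1/h)) (Y(h) = h*((2 + 1/h)*(h + h) - 1) = h*((2 + 1/h)*(2*h) - 1) = h*(2*h*(2 + 1/h) - 1) = h*(-1 + 2*h*(2 + 1/h)))
(-244404 - 193909) + Y(p(-1 - 1*(-7))) = (-244404 - 193909) - 18*(1 + 4*(-18)) = -438313 - 18*(1 - 72) = -438313 - 18*(-71) = -438313 + 1278 = -437035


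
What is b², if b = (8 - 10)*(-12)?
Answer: 576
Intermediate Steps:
b = 24 (b = -2*(-12) = 24)
b² = 24² = 576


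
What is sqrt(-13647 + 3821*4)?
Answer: sqrt(1637) ≈ 40.460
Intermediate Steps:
sqrt(-13647 + 3821*4) = sqrt(-13647 + 15284) = sqrt(1637)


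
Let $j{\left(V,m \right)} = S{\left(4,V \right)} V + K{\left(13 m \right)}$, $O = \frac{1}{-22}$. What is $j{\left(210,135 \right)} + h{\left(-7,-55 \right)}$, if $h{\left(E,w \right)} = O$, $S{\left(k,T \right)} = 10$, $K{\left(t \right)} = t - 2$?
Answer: $\frac{84765}{22} \approx 3853.0$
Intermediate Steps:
$K{\left(t \right)} = -2 + t$
$O = - \frac{1}{22} \approx -0.045455$
$h{\left(E,w \right)} = - \frac{1}{22}$
$j{\left(V,m \right)} = -2 + 10 V + 13 m$ ($j{\left(V,m \right)} = 10 V + \left(-2 + 13 m\right) = -2 + 10 V + 13 m$)
$j{\left(210,135 \right)} + h{\left(-7,-55 \right)} = \left(-2 + 10 \cdot 210 + 13 \cdot 135\right) - \frac{1}{22} = \left(-2 + 2100 + 1755\right) - \frac{1}{22} = 3853 - \frac{1}{22} = \frac{84765}{22}$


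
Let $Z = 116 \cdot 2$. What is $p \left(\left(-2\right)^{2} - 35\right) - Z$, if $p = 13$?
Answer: $-635$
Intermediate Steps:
$Z = 232$
$p \left(\left(-2\right)^{2} - 35\right) - Z = 13 \left(\left(-2\right)^{2} - 35\right) - 232 = 13 \left(4 - 35\right) - 232 = 13 \left(-31\right) - 232 = -403 - 232 = -635$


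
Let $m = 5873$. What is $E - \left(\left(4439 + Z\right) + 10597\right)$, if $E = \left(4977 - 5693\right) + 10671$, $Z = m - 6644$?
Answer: $-4310$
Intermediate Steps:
$Z = -771$ ($Z = 5873 - 6644 = -771$)
$E = 9955$ ($E = -716 + 10671 = 9955$)
$E - \left(\left(4439 + Z\right) + 10597\right) = 9955 - \left(\left(4439 - 771\right) + 10597\right) = 9955 - \left(3668 + 10597\right) = 9955 - 14265 = -4310$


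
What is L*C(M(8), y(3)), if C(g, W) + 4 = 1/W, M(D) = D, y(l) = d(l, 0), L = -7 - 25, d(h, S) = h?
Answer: 352/3 ≈ 117.33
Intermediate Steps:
L = -32
y(l) = l
C(g, W) = -4 + 1/W
L*C(M(8), y(3)) = -32*(-4 + 1/3) = -32*(-11/3) = 352/3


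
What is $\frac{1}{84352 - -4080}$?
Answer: $\frac{1}{88432} \approx 1.1308 \cdot 10^{-5}$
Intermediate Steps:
$\frac{1}{84352 - -4080} = \frac{1}{84352 + \left(-9456 + 13536\right)} = \frac{1}{84352 + 4080} = \frac{1}{88432}$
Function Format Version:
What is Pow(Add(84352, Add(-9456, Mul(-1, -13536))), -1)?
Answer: Rational(1, 88432) ≈ 1.1308e-5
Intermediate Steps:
Pow(Add(84352, Add(-9456, Mul(-1, -13536))), -1) = Pow(Add(84352, Add(-9456, 13536)), -1) = Pow(Add(84352, 4080), -1) = Pow(88432, -1) = Rational(1, 88432)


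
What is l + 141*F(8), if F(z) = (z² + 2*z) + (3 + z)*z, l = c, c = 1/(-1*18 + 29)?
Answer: 260569/11 ≈ 23688.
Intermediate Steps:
c = 1/11 (c = 1/(-18 + 29) = 1/11 ≈ 0.090909)
l = 1/11 ≈ 0.090909
F(z) = z² + 2*z + z*(3 + z) (F(z) = (z² + 2*z) + z*(3 + z) = z² + 2*z + z*(3 + z))
l + 141*F(8) = 1/11 + 141*(8*(5 + 2*8)) = 1/11 + 141*(8*(5 + 16)) = 1/11 + 141*(8*21) = 1/11 + 141*168 = 1/11 + 23688 = 260569/11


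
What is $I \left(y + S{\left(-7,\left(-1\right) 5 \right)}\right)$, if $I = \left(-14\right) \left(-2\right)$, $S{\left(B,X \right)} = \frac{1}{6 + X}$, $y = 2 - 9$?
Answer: $-168$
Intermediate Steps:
$y = -7$ ($y = 2 - 9 = -7$)
$I = 28$
$I \left(y + S{\left(-7,\left(-1\right) 5 \right)}\right) = 28 \left(-7 + \frac{1}{6 - 5}\right) = 28 \left(-7 + 1^{-1}\right) = 28 \left(-7 + 1\right) = 28 \left(-6\right) = -168$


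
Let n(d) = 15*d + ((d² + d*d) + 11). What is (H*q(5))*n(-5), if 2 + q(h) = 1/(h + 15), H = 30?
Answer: 819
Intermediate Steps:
n(d) = 11 + 2*d² + 15*d (n(d) = 15*d + ((d² + d²) + 11) = 15*d + (2*d² + 11) = 15*d + (11 + 2*d²) = 11 + 2*d² + 15*d)
q(h) = -2 + 1/(15 + h) (q(h) = -2 + 1/(h + 15) = -2 + 1/(15 + h))
(H*q(5))*n(-5) = (30*((-29 - 2*5)/(15 + 5)))*(11 + 2*(-5)² + 15*(-5)) = (30*((-29 - 10)/20))*(11 + 2*25 - 75) = (30*((1/20)*(-39)))*(11 + 50 - 75) = (30*(-39/20))*(-14) = -117/2*(-14) = 819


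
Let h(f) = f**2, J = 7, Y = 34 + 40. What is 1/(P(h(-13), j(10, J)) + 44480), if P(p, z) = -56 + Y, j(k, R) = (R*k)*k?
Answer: 1/44498 ≈ 2.2473e-5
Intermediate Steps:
Y = 74
j(k, R) = R*k**2
P(p, z) = 18 (P(p, z) = -56 + 74 = 18)
1/(P(h(-13), j(10, J)) + 44480) = 1/(18 + 44480) = 1/44498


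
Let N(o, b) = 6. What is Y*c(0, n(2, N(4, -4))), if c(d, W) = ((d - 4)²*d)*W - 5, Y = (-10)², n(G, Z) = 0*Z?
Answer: -500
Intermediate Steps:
n(G, Z) = 0
Y = 100
c(d, W) = -5 + W*d*(-4 + d)² (c(d, W) = ((-4 + d)²*d)*W - 5 = (d*(-4 + d)²)*W - 5 = W*d*(-4 + d)² - 5 = -5 + W*d*(-4 + d)²)
Y*c(0, n(2, N(4, -4))) = 100*(-5 + 0*0*(-4 + 0)²) = 100*(-5 + 0*0*(-4)²) = 100*(-5 + 0*0*16) = 100*(-5 + 0) = 100*(-5) = -500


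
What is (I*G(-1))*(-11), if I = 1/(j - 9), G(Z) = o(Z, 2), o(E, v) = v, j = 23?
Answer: -11/7 ≈ -1.5714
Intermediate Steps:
G(Z) = 2
I = 1/14 (I = 1/(23 - 9) = 1/14 ≈ 0.071429)
(I*G(-1))*(-11) = ((1/14)*2)*(-11) = (⅐)*(-11) = -11/7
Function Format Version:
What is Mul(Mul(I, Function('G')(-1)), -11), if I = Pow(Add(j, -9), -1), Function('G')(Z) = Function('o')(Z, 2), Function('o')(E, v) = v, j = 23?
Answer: Rational(-11, 7) ≈ -1.5714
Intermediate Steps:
Function('G')(Z) = 2
I = Rational(1, 14) (I = Pow(Add(23, -9), -1) = Pow(14, -1) = Rational(1, 14) ≈ 0.071429)
Mul(Mul(I, Function('G')(-1)), -11) = Mul(Mul(Rational(1, 14), 2), -11) = Mul(Rational(1, 7), -11) = Rational(-11, 7)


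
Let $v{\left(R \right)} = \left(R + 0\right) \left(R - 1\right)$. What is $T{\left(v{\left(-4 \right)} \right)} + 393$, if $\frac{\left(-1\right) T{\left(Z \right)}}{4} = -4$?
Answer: $409$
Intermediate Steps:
$v{\left(R \right)} = R \left(-1 + R\right)$
$T{\left(Z \right)} = 16$ ($T{\left(Z \right)} = \left(-4\right) \left(-4\right) = 16$)
$T{\left(v{\left(-4 \right)} \right)} + 393 = 16 + 393 = 409$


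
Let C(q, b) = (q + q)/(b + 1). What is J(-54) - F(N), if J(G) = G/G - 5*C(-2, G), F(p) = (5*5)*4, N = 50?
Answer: -5267/53 ≈ -99.377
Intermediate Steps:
C(q, b) = 2*q/(1 + b) (C(q, b) = (2*q)/(1 + b) = 2*q/(1 + b))
F(p) = 100 (F(p) = 25*4 = 100)
J(G) = 1 + 20/(1 + G) (J(G) = G/G - 10*(-2)/(1 + G) = 1 - (-20)/(1 + G) = 1 + 20/(1 + G))
J(-54) - F(N) = (21 - 54)/(1 - 54) - 1*100 = -33/(-53) - 100 = -1/53*(-33) - 100 = 33/53 - 100 = -5267/53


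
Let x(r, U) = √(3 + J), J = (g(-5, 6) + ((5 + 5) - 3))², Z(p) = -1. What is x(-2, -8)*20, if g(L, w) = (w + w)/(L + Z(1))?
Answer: 40*√7 ≈ 105.83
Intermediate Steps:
g(L, w) = 2*w/(-1 + L) (g(L, w) = (w + w)/(L - 1) = (2*w)/(-1 + L) = 2*w/(-1 + L))
J = 25 (J = (2*6/(-1 - 5) + ((5 + 5) - 3))² = (2*6/(-6) + (10 - 3))² = (2*6*(-⅙) + 7)² = (-2 + 7)² = 5² = 25)
x(r, U) = 2*√7 (x(r, U) = √(3 + 25) = √28 = 2*√7)
x(-2, -8)*20 = (2*√7)*20 = 40*√7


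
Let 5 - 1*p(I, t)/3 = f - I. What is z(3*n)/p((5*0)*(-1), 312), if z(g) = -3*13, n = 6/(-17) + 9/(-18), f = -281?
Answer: -1/22 ≈ -0.045455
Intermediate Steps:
n = -29/34 (n = 6*(-1/17) + 9*(-1/18) = -6/17 - ½ = -29/34 ≈ -0.85294)
z(g) = -39
p(I, t) = 858 + 3*I (p(I, t) = 15 - 3*(-281 - I) = 15 + (843 + 3*I) = 858 + 3*I)
z(3*n)/p((5*0)*(-1), 312) = -39/(858 + 3*((5*0)*(-1))) = -39/(858 + 3*(0*(-1))) = -39/(858 + 3*0) = -39/(858 + 0) = -39/858 = -39*1/858 = -1/22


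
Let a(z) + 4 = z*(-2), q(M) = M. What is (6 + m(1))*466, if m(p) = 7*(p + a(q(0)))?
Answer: -6990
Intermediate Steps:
a(z) = -4 - 2*z (a(z) = -4 + z*(-2) = -4 - 2*z)
m(p) = -28 + 7*p (m(p) = 7*(p + (-4 - 2*0)) = 7*(p + (-4 + 0)) = 7*(p - 4) = 7*(-4 + p) = -28 + 7*p)
(6 + m(1))*466 = (6 + (-28 + 7*1))*466 = (6 + (-28 + 7))*466 = (6 - 21)*466 = -15*466 = -6990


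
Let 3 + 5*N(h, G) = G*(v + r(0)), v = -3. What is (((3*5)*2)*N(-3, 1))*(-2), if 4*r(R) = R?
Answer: 72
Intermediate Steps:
r(R) = R/4
N(h, G) = -⅗ - 3*G/5 (N(h, G) = -⅗ + (G*(-3 + (¼)*0))/5 = -⅗ + (G*(-3 + 0))/5 = -⅗ + (G*(-3))/5 = -⅗ + (-3*G)/5 = -⅗ - 3*G/5)
(((3*5)*2)*N(-3, 1))*(-2) = (((3*5)*2)*(-⅗ - ⅗*1))*(-2) = ((15*2)*(-⅗ - ⅗))*(-2) = (30*(-6/5))*(-2) = -36*(-2) = 72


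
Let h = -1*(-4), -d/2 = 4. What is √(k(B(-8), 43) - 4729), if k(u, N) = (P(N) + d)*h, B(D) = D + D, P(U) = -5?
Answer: I*√4781 ≈ 69.145*I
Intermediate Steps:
d = -8 (d = -2*4 = -8)
h = 4
B(D) = 2*D
k(u, N) = -52 (k(u, N) = (-5 - 8)*4 = -13*4 = -52)
√(k(B(-8), 43) - 4729) = √(-52 - 4729) = √(-4781) = I*√4781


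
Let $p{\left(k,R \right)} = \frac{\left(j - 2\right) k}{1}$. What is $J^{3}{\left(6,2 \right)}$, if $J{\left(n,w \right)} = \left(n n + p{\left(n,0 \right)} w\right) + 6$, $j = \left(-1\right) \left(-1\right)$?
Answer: $27000$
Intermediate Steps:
$j = 1$
$p{\left(k,R \right)} = - k$ ($p{\left(k,R \right)} = \frac{\left(1 - 2\right) k}{1} = - k 1 = - k$)
$J{\left(n,w \right)} = 6 + n^{2} - n w$ ($J{\left(n,w \right)} = \left(n n + - n w\right) + 6 = \left(n^{2} - n w\right) + 6 = 6 + n^{2} - n w$)
$J^{3}{\left(6,2 \right)} = \left(6 + 6^{2} - 6 \cdot 2\right)^{3} = \left(6 + 36 - 12\right)^{3} = 30^{3} = 27000$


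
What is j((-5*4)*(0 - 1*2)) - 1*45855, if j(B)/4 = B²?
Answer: -39455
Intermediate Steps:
j(B) = 4*B²
j((-5*4)*(0 - 1*2)) - 1*45855 = 4*((-5*4)*(0 - 1*2))² - 1*45855 = 4*(-20*(0 - 2))² - 45855 = 4*(-20*(-2))² - 45855 = 4*40² - 45855 = 4*1600 - 45855 = 6400 - 45855 = -39455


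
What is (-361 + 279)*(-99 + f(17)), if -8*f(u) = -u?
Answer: 31775/4 ≈ 7943.8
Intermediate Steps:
f(u) = u/8 (f(u) = -(-1)*u/8 = u/8)
(-361 + 279)*(-99 + f(17)) = (-361 + 279)*(-99 + (1/8)*17) = -82*(-99 + 17/8) = -82*(-775/8) = 31775/4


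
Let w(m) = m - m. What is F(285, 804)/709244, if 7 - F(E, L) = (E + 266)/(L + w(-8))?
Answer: 5077/570232176 ≈ 8.9034e-6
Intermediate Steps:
w(m) = 0
F(E, L) = 7 - (266 + E)/L (F(E, L) = 7 - (E + 266)/(L + 0) = 7 - (266 + E)/L)
F(285, 804)/709244 = ((-266 - 1*285 + 7*804)/804)/709244 = ((-266 - 285 + 5628)/804)*(1/709244) = ((1/804)*5077)*(1/709244) = (5077/804)*(1/709244) = 5077/570232176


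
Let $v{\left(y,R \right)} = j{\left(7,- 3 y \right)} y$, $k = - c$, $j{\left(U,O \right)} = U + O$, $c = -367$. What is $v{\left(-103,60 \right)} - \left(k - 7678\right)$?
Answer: $-25237$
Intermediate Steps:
$j{\left(U,O \right)} = O + U$
$k = 367$ ($k = \left(-1\right) \left(-367\right) = 367$)
$v{\left(y,R \right)} = y \left(7 - 3 y\right)$ ($v{\left(y,R \right)} = \left(- 3 y + 7\right) y = \left(7 - 3 y\right) y = y \left(7 - 3 y\right)$)
$v{\left(-103,60 \right)} - \left(k - 7678\right) = - 103 \left(7 - -309\right) - \left(367 - 7678\right) = - 103 \left(7 + 309\right) - -7311 = \left(-103\right) 316 + 7311 = -32548 + 7311 = -25237$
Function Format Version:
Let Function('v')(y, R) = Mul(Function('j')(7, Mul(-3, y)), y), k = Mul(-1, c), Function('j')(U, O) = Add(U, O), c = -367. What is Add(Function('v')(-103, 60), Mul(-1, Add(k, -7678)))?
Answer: -25237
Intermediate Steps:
Function('j')(U, O) = Add(O, U)
k = 367 (k = Mul(-1, -367) = 367)
Function('v')(y, R) = Mul(y, Add(7, Mul(-3, y))) (Function('v')(y, R) = Mul(Add(Mul(-3, y), 7), y) = Mul(Add(7, Mul(-3, y)), y) = Mul(y, Add(7, Mul(-3, y))))
Add(Function('v')(-103, 60), Mul(-1, Add(k, -7678))) = Add(Mul(-103, Add(7, Mul(-3, -103))), Mul(-1, Add(367, -7678))) = Add(Mul(-103, Add(7, 309)), Mul(-1, -7311)) = Add(Mul(-103, 316), 7311) = Add(-32548, 7311) = -25237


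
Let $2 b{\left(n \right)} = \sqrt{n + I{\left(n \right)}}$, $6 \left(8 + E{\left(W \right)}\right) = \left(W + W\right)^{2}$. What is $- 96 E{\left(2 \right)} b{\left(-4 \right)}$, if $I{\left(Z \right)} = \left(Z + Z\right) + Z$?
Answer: $1024 i \approx 1024.0 i$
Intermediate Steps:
$I{\left(Z \right)} = 3 Z$ ($I{\left(Z \right)} = 2 Z + Z = 3 Z$)
$E{\left(W \right)} = -8 + \frac{2 W^{2}}{3}$ ($E{\left(W \right)} = -8 + \frac{\left(W + W\right)^{2}}{6} = -8 + \frac{\left(2 W\right)^{2}}{6} = -8 + \frac{4 W^{2}}{6} = -8 + \frac{2 W^{2}}{3}$)
$b{\left(n \right)} = \sqrt{n}$ ($b{\left(n \right)} = \frac{\sqrt{n + 3 n}}{2} = \frac{\sqrt{4 n}}{2} = \frac{2 \sqrt{n}}{2} = \sqrt{n}$)
$- 96 E{\left(2 \right)} b{\left(-4 \right)} = - 96 \left(-8 + \frac{2 \cdot 2^{2}}{3}\right) \sqrt{-4} = - 96 \left(-8 + \frac{2}{3} \cdot 4\right) 2 i = - 96 \left(-8 + \frac{8}{3}\right) 2 i = \left(-96\right) \left(- \frac{16}{3}\right) 2 i = 512 \cdot 2 i = 1024 i$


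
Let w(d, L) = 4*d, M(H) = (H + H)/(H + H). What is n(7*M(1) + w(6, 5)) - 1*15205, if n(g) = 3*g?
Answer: -15112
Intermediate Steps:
M(H) = 1 (M(H) = (2*H)/((2*H)) = (2*H)*(1/(2*H)) = 1)
n(7*M(1) + w(6, 5)) - 1*15205 = 3*(7*1 + 4*6) - 1*15205 = 3*(7 + 24) - 15205 = 3*31 - 15205 = 93 - 15205 = -15112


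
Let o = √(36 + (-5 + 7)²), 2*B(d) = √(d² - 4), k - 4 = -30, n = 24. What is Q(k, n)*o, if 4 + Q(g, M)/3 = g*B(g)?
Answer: -624*√105 - 24*√10 ≈ -6470.0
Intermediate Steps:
k = -26 (k = 4 - 30 = -26)
B(d) = √(-4 + d²)/2 (B(d) = √(d² - 4)/2 = √(-4 + d²)/2)
Q(g, M) = -12 + 3*g*√(-4 + g²)/2 (Q(g, M) = -12 + 3*(g*(√(-4 + g²)/2)) = -12 + 3*(g*√(-4 + g²)/2) = -12 + 3*g*√(-4 + g²)/2)
o = 2*√10 (o = √(36 + 2²) = √(36 + 4) = √40 = 2*√10 ≈ 6.3246)
Q(k, n)*o = (-12 + (3/2)*(-26)*√(-4 + (-26)²))*(2*√10) = (-12 + (3/2)*(-26)*√(-4 + 676))*(2*√10) = (-12 + (3/2)*(-26)*√672)*(2*√10) = (-12 + (3/2)*(-26)*(4*√42))*(2*√10) = (-12 - 156*√42)*(2*√10) = 2*√10*(-12 - 156*√42)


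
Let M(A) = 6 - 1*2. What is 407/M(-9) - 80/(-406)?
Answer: 82781/812 ≈ 101.95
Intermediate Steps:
M(A) = 4 (M(A) = 6 - 2 = 4)
407/M(-9) - 80/(-406) = 407/4 - 80/(-406) = 407*(¼) - 80*(-1/406) = 407/4 + 40/203 = 82781/812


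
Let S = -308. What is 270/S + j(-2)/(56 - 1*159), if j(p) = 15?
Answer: -16215/15862 ≈ -1.0223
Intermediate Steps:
270/S + j(-2)/(56 - 1*159) = 270/(-308) + 15/(56 - 1*159) = 270*(-1/308) + 15/(56 - 159) = -135/154 + 15/(-103) = -135/154 + 15*(-1/103) = -135/154 - 15/103 = -16215/15862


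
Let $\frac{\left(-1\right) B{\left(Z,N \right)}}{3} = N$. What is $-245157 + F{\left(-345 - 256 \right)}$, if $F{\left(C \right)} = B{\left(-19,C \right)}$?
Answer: $-243354$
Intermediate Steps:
$B{\left(Z,N \right)} = - 3 N$
$F{\left(C \right)} = - 3 C$
$-245157 + F{\left(-345 - 256 \right)} = -245157 - 3 \left(-345 - 256\right) = -245157 - -1803 = -245157 + 1803 = -243354$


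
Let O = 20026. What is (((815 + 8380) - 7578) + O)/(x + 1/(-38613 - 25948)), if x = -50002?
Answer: -1397293723/3228179123 ≈ -0.43284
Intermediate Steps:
(((815 + 8380) - 7578) + O)/(x + 1/(-38613 - 25948)) = (((815 + 8380) - 7578) + 20026)/(-50002 + 1/(-38613 - 25948)) = ((9195 - 7578) + 20026)/(-50002 + 1/(-64561)) = (1617 + 20026)/(-50002 - 1/64561) = 21643/(-3228179123/64561) = 21643*(-64561/3228179123) = -1397293723/3228179123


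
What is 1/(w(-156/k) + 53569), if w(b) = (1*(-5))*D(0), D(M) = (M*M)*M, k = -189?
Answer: 1/53569 ≈ 1.8668e-5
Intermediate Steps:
D(M) = M**3 (D(M) = M**2*M = M**3)
w(b) = 0 (w(b) = (1*(-5))*0**3 = -5*0 = 0)
1/(w(-156/k) + 53569) = 1/(0 + 53569) = 1/53569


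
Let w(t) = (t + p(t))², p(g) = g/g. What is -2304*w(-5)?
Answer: -36864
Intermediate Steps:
p(g) = 1
w(t) = (1 + t)² (w(t) = (t + 1)² = (1 + t)²)
-2304*w(-5) = -2304*(1 - 5)² = -2304*(-4)² = -2304*16 = -36864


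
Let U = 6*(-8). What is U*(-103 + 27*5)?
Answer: -1536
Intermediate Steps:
U = -48
U*(-103 + 27*5) = -48*(-103 + 27*5) = -48*(-103 + 135) = -48*32 = -1536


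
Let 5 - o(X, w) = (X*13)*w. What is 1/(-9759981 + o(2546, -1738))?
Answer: 1/47764348 ≈ 2.0936e-8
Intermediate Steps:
o(X, w) = 5 - 13*X*w (o(X, w) = 5 - X*13*w = 5 - 13*X*w)
1/(-9759981 + o(2546, -1738)) = 1/(-9759981 + (5 - 13*2546*(-1738))) = 1/(-9759981 + (5 + 57524324)) = 1/(-9759981 + 57524329) = 1/47764348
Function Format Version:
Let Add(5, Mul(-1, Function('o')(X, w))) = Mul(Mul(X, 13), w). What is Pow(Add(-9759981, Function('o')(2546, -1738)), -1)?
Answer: Rational(1, 47764348) ≈ 2.0936e-8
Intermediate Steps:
Function('o')(X, w) = Add(5, Mul(-13, X, w)) (Function('o')(X, w) = Add(5, Mul(-1, Mul(Mul(X, 13), w))) = Add(5, Mul(-1, Mul(Mul(13, X), w))) = Add(5, Mul(-1, Mul(13, X, w))) = Add(5, Mul(-13, X, w)))
Pow(Add(-9759981, Function('o')(2546, -1738)), -1) = Pow(Add(-9759981, Add(5, Mul(-13, 2546, -1738))), -1) = Pow(Add(-9759981, Add(5, 57524324)), -1) = Pow(Add(-9759981, 57524329), -1) = Pow(47764348, -1) = Rational(1, 47764348)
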